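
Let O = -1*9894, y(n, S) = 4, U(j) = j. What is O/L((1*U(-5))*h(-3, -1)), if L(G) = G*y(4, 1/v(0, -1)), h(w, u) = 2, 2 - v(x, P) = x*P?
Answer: 4947/20 ≈ 247.35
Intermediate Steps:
v(x, P) = 2 - P*x (v(x, P) = 2 - x*P = 2 - P*x)
L(G) = 4*G (L(G) = G*4 = 4*G)
O = -9894
O/L((1*U(-5))*h(-3, -1)) = -9894/(4*((1*(-5))*2)) = -9894/(4*(-5*2)) = -9894/(4*(-10)) = -9894/(-40) = -9894*(-1/40) = 4947/20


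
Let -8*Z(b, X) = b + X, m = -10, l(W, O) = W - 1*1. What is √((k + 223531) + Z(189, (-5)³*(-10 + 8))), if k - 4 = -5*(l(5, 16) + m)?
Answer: √3576162/4 ≈ 472.77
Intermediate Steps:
l(W, O) = -1 + W (l(W, O) = W - 1 = -1 + W)
k = 34 (k = 4 - 5*((-1 + 5) - 10) = 4 - 5*(4 - 10) = 4 - 5*(-6) = 4 + 30 = 34)
Z(b, X) = -X/8 - b/8 (Z(b, X) = -(b + X)/8 = -(X + b)/8 = -X/8 - b/8)
√((k + 223531) + Z(189, (-5)³*(-10 + 8))) = √((34 + 223531) + (-(-5)³*(-10 + 8)/8 - ⅛*189)) = √(223565 + (-(-125)*(-2)/8 - 189/8)) = √(223565 + (-⅛*250 - 189/8)) = √(223565 + (-125/4 - 189/8)) = √(223565 - 439/8) = √(1788081/8) = √3576162/4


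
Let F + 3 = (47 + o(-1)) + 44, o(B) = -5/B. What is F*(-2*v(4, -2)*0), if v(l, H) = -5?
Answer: 0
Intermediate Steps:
F = 93 (F = -3 + ((47 - 5/(-1)) + 44) = -3 + ((47 - 5*(-1)) + 44) = -3 + ((47 + 5) + 44) = -3 + (52 + 44) = -3 + 96 = 93)
F*(-2*v(4, -2)*0) = 93*(-2*(-5)*0) = 93*(10*0) = 93*0 = 0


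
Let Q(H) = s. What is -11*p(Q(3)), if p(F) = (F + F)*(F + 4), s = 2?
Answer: -264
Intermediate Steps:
Q(H) = 2
p(F) = 2*F*(4 + F) (p(F) = (2*F)*(4 + F) = 2*F*(4 + F))
-11*p(Q(3)) = -22*2*(4 + 2) = -22*2*6 = -11*24 = -264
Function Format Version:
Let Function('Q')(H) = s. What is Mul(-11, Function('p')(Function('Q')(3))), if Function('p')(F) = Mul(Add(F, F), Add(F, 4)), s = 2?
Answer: -264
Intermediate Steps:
Function('Q')(H) = 2
Function('p')(F) = Mul(2, F, Add(4, F)) (Function('p')(F) = Mul(Mul(2, F), Add(4, F)) = Mul(2, F, Add(4, F)))
Mul(-11, Function('p')(Function('Q')(3))) = Mul(-11, Mul(2, 2, Add(4, 2))) = Mul(-11, Mul(2, 2, 6)) = Mul(-11, 24) = -264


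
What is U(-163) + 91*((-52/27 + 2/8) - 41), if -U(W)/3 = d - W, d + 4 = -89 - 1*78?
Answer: -416827/108 ≈ -3859.5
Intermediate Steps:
d = -171 (d = -4 + (-89 - 1*78) = -4 + (-89 - 78) = -4 - 167 = -171)
U(W) = 513 + 3*W (U(W) = -3*(-171 - W) = 513 + 3*W)
U(-163) + 91*((-52/27 + 2/8) - 41) = (513 + 3*(-163)) + 91*((-52/27 + 2/8) - 41) = (513 - 489) + 91*((-52*1/27 + 2*(⅛)) - 41) = 24 + 91*((-52/27 + ¼) - 41) = 24 + 91*(-181/108 - 41) = 24 + 91*(-4609/108) = 24 - 419419/108 = -416827/108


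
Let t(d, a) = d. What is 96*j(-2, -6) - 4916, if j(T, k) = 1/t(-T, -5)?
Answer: -4868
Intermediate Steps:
j(T, k) = -1/T (j(T, k) = 1/(-T) = -1/T)
96*j(-2, -6) - 4916 = 96*(-1/(-2)) - 4916 = 96*(-1*(-½)) - 4916 = 96*(½) - 4916 = 48 - 4916 = -4868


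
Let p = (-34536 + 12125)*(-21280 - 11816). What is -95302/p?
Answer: -47651/370857228 ≈ -0.00012849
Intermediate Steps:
p = 741714456 (p = -22411*(-33096) = 741714456)
-95302/p = -95302/741714456 = -95302*1/741714456 = -47651/370857228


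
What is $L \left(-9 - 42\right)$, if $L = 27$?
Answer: $-1377$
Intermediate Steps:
$L \left(-9 - 42\right) = 27 \left(-9 - 42\right) = 27 \left(-51\right) = -1377$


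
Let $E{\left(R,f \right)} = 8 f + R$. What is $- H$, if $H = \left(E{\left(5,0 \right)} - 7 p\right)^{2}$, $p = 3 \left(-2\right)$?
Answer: $-2209$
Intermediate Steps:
$E{\left(R,f \right)} = R + 8 f$
$p = -6$
$H = 2209$ ($H = \left(\left(5 + 8 \cdot 0\right) - -42\right)^{2} = \left(\left(5 + 0\right) + 42\right)^{2} = \left(5 + 42\right)^{2} = 47^{2} = 2209$)
$- H = \left(-1\right) 2209 = -2209$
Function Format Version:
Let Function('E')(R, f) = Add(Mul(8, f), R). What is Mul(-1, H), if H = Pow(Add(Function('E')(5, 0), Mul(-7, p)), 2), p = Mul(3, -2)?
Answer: -2209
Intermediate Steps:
Function('E')(R, f) = Add(R, Mul(8, f))
p = -6
H = 2209 (H = Pow(Add(Add(5, Mul(8, 0)), Mul(-7, -6)), 2) = Pow(Add(Add(5, 0), 42), 2) = Pow(Add(5, 42), 2) = Pow(47, 2) = 2209)
Mul(-1, H) = Mul(-1, 2209) = -2209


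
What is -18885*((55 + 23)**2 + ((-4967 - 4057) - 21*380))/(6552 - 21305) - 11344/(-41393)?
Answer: -8536070952568/610670929 ≈ -13978.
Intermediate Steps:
-18885*((55 + 23)**2 + ((-4967 - 4057) - 21*380))/(6552 - 21305) - 11344/(-41393) = -18885/((-14753/(78**2 + (-9024 - 7980)))) - 11344*(-1/41393) = -18885/((-14753/(6084 - 17004))) + 11344/41393 = -18885/((-14753/(-10920))) + 11344/41393 = -18885/((-14753*(-1/10920))) + 11344/41393 = -18885/14753/10920 + 11344/41393 = -18885*10920/14753 + 11344/41393 = -206224200/14753 + 11344/41393 = -8536070952568/610670929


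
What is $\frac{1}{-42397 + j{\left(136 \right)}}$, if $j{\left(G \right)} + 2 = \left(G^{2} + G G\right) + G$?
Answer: $- \frac{1}{5271} \approx -0.00018972$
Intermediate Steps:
$j{\left(G \right)} = -2 + G + 2 G^{2}$ ($j{\left(G \right)} = -2 + \left(\left(G^{2} + G G\right) + G\right) = -2 + \left(\left(G^{2} + G^{2}\right) + G\right) = -2 + \left(2 G^{2} + G\right) = -2 + \left(G + 2 G^{2}\right) = -2 + G + 2 G^{2}$)
$\frac{1}{-42397 + j{\left(136 \right)}} = \frac{1}{-42397 + \left(-2 + 136 + 2 \cdot 136^{2}\right)} = \frac{1}{-42397 + \left(-2 + 136 + 2 \cdot 18496\right)} = \frac{1}{-42397 + \left(-2 + 136 + 36992\right)} = \frac{1}{-42397 + 37126} = \frac{1}{-5271} = - \frac{1}{5271}$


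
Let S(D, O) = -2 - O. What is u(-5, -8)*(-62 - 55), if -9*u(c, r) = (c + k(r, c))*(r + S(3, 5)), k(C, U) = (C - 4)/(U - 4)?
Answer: 715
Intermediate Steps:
k(C, U) = (-4 + C)/(-4 + U)
u(c, r) = -(-7 + r)*(c + (-4 + r)/(-4 + c))/9 (u(c, r) = -(c + (-4 + r)/(-4 + c))*(r + (-2 - 1*5))/9 = -(c + (-4 + r)/(-4 + c))*(r + (-2 - 5))/9 = -(c + (-4 + r)/(-4 + c))*(r - 7)/9 = -(c + (-4 + r)/(-4 + c))*(-7 + r)/9 = -(-7 + r)*(c + (-4 + r)/(-4 + c))/9)
u(-5, -8)*(-62 - 55) = ((-28 + 7*(-8) - 1*(-8)*(-4 - 8) - 5*(-4 - 5)*(7 - 1*(-8)))/(9*(-4 - 5)))*(-62 - 55) = ((1/9)*(-28 - 56 - 1*(-8)*(-12) - 5*(-9)*(7 + 8))/(-9))*(-117) = ((1/9)*(-1/9)*(-28 - 56 - 96 - 5*(-9)*15))*(-117) = ((1/9)*(-1/9)*(-28 - 56 - 96 + 675))*(-117) = ((1/9)*(-1/9)*495)*(-117) = -55/9*(-117) = 715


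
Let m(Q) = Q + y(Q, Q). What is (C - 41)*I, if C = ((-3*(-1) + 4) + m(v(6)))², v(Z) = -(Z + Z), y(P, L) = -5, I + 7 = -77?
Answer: -4956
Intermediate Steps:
I = -84 (I = -7 - 77 = -84)
v(Z) = -2*Z
m(Q) = -5 + Q (m(Q) = Q - 5 = -5 + Q)
C = 100 (C = ((-3*(-1) + 4) + (-5 - 2*6))² = ((3 + 4) + (-5 - 12))² = (7 - 17)² = (-10)² = 100)
(C - 41)*I = (100 - 41)*(-84) = 59*(-84) = -4956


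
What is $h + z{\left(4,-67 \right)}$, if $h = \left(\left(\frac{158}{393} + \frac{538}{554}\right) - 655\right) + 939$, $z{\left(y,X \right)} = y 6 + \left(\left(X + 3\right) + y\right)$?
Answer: $\frac{27147011}{108861} \approx 249.37$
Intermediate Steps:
$z{\left(y,X \right)} = 3 + X + 7 y$ ($z{\left(y,X \right)} = 6 y + \left(\left(3 + X\right) + y\right) = 6 y + \left(3 + X + y\right) = 3 + X + 7 y$)
$h = \frac{31066007}{108861}$ ($h = \left(\left(158 \cdot \frac{1}{393} + 538 \cdot \frac{1}{554}\right) - 655\right) + 939 = \left(\left(\frac{158}{393} + \frac{269}{277}\right) - 655\right) + 939 = \left(\frac{149483}{108861} - 655\right) + 939 = - \frac{71154472}{108861} + 939 = \frac{31066007}{108861} \approx 285.37$)
$h + z{\left(4,-67 \right)} = \frac{31066007}{108861} + \left(3 - 67 + 7 \cdot 4\right) = \frac{31066007}{108861} + \left(3 - 67 + 28\right) = \frac{31066007}{108861} - 36 = \frac{27147011}{108861}$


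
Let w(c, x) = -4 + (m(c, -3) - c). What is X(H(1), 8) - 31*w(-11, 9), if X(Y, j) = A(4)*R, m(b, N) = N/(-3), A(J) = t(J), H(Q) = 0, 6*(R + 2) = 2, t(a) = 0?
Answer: -248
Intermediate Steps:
R = -5/3 (R = -2 + (⅙)*2 = -2 + ⅓ = -5/3 ≈ -1.6667)
A(J) = 0
m(b, N) = -N/3 (m(b, N) = N*(-⅓) = -N/3)
X(Y, j) = 0 (X(Y, j) = 0*(-5/3) = 0)
w(c, x) = -3 - c (w(c, x) = -4 + (-⅓*(-3) - c) = -4 + (1 - c) = -3 - c)
X(H(1), 8) - 31*w(-11, 9) = 0 - 31*(-3 - 1*(-11)) = 0 - 31*(-3 + 11) = 0 - 31*8 = 0 - 248 = -248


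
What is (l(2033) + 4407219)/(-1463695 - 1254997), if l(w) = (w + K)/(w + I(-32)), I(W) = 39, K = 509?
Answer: -4565880155/2816564912 ≈ -1.6211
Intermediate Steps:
l(w) = (509 + w)/(39 + w) (l(w) = (w + 509)/(w + 39) = (509 + w)/(39 + w))
(l(2033) + 4407219)/(-1463695 - 1254997) = ((509 + 2033)/(39 + 2033) + 4407219)/(-1463695 - 1254997) = (2542/2072 + 4407219)/(-2718692) = ((1/2072)*2542 + 4407219)*(-1/2718692) = (1271/1036 + 4407219)*(-1/2718692) = (4565880155/1036)*(-1/2718692) = -4565880155/2816564912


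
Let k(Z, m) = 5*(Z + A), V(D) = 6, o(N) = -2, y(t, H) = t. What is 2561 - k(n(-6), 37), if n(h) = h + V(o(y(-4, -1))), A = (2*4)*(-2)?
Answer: 2641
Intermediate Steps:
A = -16 (A = 8*(-2) = -16)
n(h) = 6 + h (n(h) = h + 6 = 6 + h)
k(Z, m) = -80 + 5*Z (k(Z, m) = 5*(Z - 16) = 5*(-16 + Z) = -80 + 5*Z)
2561 - k(n(-6), 37) = 2561 - (-80 + 5*(6 - 6)) = 2561 - (-80 + 5*0) = 2561 - (-80 + 0) = 2561 - 1*(-80) = 2561 + 80 = 2641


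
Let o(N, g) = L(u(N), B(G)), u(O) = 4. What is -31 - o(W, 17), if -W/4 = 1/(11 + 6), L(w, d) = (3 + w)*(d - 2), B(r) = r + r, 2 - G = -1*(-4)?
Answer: 11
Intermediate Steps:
G = -2 (G = 2 - (-1)*(-4) = 2 - 1*4 = 2 - 4 = -2)
B(r) = 2*r
L(w, d) = (-2 + d)*(3 + w) (L(w, d) = (3 + w)*(-2 + d) = (-2 + d)*(3 + w))
W = -4/17 (W = -4/(11 + 6) = -4/17 ≈ -0.23529)
o(N, g) = -42 (o(N, g) = -6 - 2*4 + 3*(2*(-2)) + (2*(-2))*4 = -6 - 8 + 3*(-4) - 4*4 = -6 - 8 - 12 - 16 = -42)
-31 - o(W, 17) = -31 - 1*(-42) = -31 + 42 = 11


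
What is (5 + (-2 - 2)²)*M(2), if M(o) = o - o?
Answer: 0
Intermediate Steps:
M(o) = 0
(5 + (-2 - 2)²)*M(2) = (5 + (-2 - 2)²)*0 = (5 + (-4)²)*0 = (5 + 16)*0 = 21*0 = 0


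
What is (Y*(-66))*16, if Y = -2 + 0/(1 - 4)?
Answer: 2112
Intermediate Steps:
Y = -2 (Y = -2 + 0/(-3) = -2 - 1/3*0 = -2 + 0 = -2)
(Y*(-66))*16 = -2*(-66)*16 = 132*16 = 2112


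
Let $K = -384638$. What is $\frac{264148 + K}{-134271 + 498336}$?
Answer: $- \frac{24098}{72813} \approx -0.33096$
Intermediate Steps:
$\frac{264148 + K}{-134271 + 498336} = \frac{264148 - 384638}{-134271 + 498336} = - \frac{120490}{364065} = \left(-120490\right) \frac{1}{364065} = - \frac{24098}{72813}$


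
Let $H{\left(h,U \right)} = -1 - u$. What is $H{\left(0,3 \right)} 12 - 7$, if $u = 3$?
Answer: $-55$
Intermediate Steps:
$H{\left(h,U \right)} = -4$ ($H{\left(h,U \right)} = -1 - 3 = -4$)
$H{\left(0,3 \right)} 12 - 7 = \left(-4\right) 12 - 7 = -48 - 7 = -55$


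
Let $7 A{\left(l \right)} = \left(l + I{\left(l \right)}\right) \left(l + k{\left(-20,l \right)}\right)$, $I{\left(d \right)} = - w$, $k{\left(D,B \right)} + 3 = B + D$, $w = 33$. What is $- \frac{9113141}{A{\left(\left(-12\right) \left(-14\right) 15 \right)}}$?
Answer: $- \frac{63791987}{12477279} \approx -5.1127$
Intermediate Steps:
$k{\left(D,B \right)} = -3 + B + D$ ($k{\left(D,B \right)} = -3 + \left(B + D\right) = -3 + B + D$)
$I{\left(d \right)} = -33$ ($I{\left(d \right)} = \left(-1\right) 33 = -33$)
$A{\left(l \right)} = \frac{\left(-33 + l\right) \left(-23 + 2 l\right)}{7}$ ($A{\left(l \right)} = \frac{\left(l - 33\right) \left(l - \left(23 - l\right)\right)}{7} = \frac{\left(-33 + l\right) \left(l + \left(-23 + l\right)\right)}{7} = \frac{\left(-33 + l\right) \left(-23 + 2 l\right)}{7}$)
$- \frac{9113141}{A{\left(\left(-12\right) \left(-14\right) 15 \right)}} = - \frac{9113141}{\frac{759}{7} - \frac{89 \left(-12\right) \left(-14\right) 15}{7} + \frac{2 \left(\left(-12\right) \left(-14\right) 15\right)^{2}}{7}} = - \frac{9113141}{\frac{759}{7} - \frac{89 \cdot 168 \cdot 15}{7} + \frac{2 \left(168 \cdot 15\right)^{2}}{7}} = - \frac{9113141}{\frac{759}{7} - 32040 + \frac{2 \cdot 2520^{2}}{7}} = - \frac{9113141}{\frac{759}{7} - 32040 + \frac{2}{7} \cdot 6350400} = - \frac{9113141}{\frac{759}{7} - 32040 + 1814400} = - \frac{9113141}{\frac{12477279}{7}} = \left(-9113141\right) \frac{7}{12477279} = - \frac{63791987}{12477279}$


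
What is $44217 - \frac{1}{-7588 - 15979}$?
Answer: $\frac{1042062040}{23567} \approx 44217.0$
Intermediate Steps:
$44217 - \frac{1}{-7588 - 15979} = 44217 - \frac{1}{-23567} = 44217 - - \frac{1}{23567} = 44217 + \frac{1}{23567} = \frac{1042062040}{23567}$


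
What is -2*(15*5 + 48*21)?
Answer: -2166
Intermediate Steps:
-2*(15*5 + 48*21) = -2*(75 + 1008) = -2*1083 = -2166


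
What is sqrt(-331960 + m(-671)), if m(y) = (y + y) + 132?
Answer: I*sqrt(333170) ≈ 577.21*I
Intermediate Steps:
m(y) = 132 + 2*y (m(y) = 2*y + 132 = 132 + 2*y)
sqrt(-331960 + m(-671)) = sqrt(-331960 + (132 + 2*(-671))) = sqrt(-331960 + (132 - 1342)) = sqrt(-331960 - 1210) = sqrt(-333170) = I*sqrt(333170)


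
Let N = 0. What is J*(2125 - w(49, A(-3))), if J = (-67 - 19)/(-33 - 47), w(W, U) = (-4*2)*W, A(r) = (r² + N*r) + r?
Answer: 108231/40 ≈ 2705.8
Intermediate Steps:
A(r) = r + r² (A(r) = (r² + 0*r) + r = (r² + 0) + r = r² + r = r + r²)
w(W, U) = -8*W
J = 43/40 (J = -86/(-80) = -86*(-1/80) = 43/40 ≈ 1.0750)
J*(2125 - w(49, A(-3))) = 43*(2125 - (-8)*49)/40 = 43*(2125 - 1*(-392))/40 = 43*(2125 + 392)/40 = (43/40)*2517 = 108231/40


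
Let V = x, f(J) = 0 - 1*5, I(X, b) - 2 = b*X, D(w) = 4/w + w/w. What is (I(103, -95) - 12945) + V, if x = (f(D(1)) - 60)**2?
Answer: -18503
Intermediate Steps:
D(w) = 1 + 4/w (D(w) = 4/w + 1 = 1 + 4/w)
I(X, b) = 2 + X*b (I(X, b) = 2 + b*X = 2 + X*b)
f(J) = -5 (f(J) = 0 - 5 = -5)
x = 4225 (x = (-5 - 60)**2 = (-65)**2 = 4225)
V = 4225
(I(103, -95) - 12945) + V = ((2 + 103*(-95)) - 12945) + 4225 = ((2 - 9785) - 12945) + 4225 = (-9783 - 12945) + 4225 = -22728 + 4225 = -18503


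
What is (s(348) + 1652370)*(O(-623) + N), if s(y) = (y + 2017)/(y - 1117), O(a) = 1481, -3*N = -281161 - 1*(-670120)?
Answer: -162864336388380/769 ≈ -2.1179e+11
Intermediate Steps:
N = -129653 (N = -(-281161 - 1*(-670120))/3 = -(-281161 + 670120)/3 = -1/3*388959 = -129653)
s(y) = (2017 + y)/(-1117 + y)
(s(348) + 1652370)*(O(-623) + N) = ((2017 + 348)/(-1117 + 348) + 1652370)*(1481 - 129653) = (2365/(-769) + 1652370)*(-128172) = (-1/769*2365 + 1652370)*(-128172) = (-2365/769 + 1652370)*(-128172) = (1270670165/769)*(-128172) = -162864336388380/769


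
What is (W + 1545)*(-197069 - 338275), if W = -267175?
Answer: 142203426720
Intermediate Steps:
(W + 1545)*(-197069 - 338275) = (-267175 + 1545)*(-197069 - 338275) = -265630*(-535344) = 142203426720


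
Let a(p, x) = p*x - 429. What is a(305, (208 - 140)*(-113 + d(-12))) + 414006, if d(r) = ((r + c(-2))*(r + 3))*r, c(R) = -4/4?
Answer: -31049003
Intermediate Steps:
c(R) = -1 (c(R) = -4*¼ = -1)
d(r) = r*(-1 + r)*(3 + r) (d(r) = ((r - 1)*(r + 3))*r = ((-1 + r)*(3 + r))*r = r*(-1 + r)*(3 + r))
a(p, x) = -429 + p*x
a(305, (208 - 140)*(-113 + d(-12))) + 414006 = (-429 + 305*((208 - 140)*(-113 - 12*(-3 + (-12)² + 2*(-12))))) + 414006 = (-429 + 305*(68*(-113 - 12*(-3 + 144 - 24)))) + 414006 = (-429 + 305*(68*(-113 - 12*117))) + 414006 = (-429 + 305*(68*(-113 - 1404))) + 414006 = (-429 + 305*(68*(-1517))) + 414006 = (-429 + 305*(-103156)) + 414006 = (-429 - 31462580) + 414006 = -31463009 + 414006 = -31049003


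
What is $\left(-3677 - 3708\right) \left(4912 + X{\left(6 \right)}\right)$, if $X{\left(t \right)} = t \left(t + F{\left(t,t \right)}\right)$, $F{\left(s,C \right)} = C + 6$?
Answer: $-37072700$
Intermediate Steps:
$F{\left(s,C \right)} = 6 + C$
$X{\left(t \right)} = t \left(6 + 2 t\right)$ ($X{\left(t \right)} = t \left(t + \left(6 + t\right)\right) = t \left(6 + 2 t\right)$)
$\left(-3677 - 3708\right) \left(4912 + X{\left(6 \right)}\right) = \left(-3677 - 3708\right) \left(4912 + 2 \cdot 6 \left(3 + 6\right)\right) = - 7385 \left(4912 + 2 \cdot 6 \cdot 9\right) = - 7385 \left(4912 + 108\right) = \left(-7385\right) 5020 = -37072700$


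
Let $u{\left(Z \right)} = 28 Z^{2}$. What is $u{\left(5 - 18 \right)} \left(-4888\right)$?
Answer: $-23130016$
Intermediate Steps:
$u{\left(5 - 18 \right)} \left(-4888\right) = 28 \left(5 - 18\right)^{2} \left(-4888\right) = 28 \left(-13\right)^{2} \left(-4888\right) = 28 \cdot 169 \left(-4888\right) = 4732 \left(-4888\right) = -23130016$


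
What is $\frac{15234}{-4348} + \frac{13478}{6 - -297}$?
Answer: $\frac{26993221}{658722} \approx 40.978$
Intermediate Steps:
$\frac{15234}{-4348} + \frac{13478}{6 - -297} = 15234 \left(- \frac{1}{4348}\right) + \frac{13478}{6 + 297} = - \frac{7617}{2174} + \frac{13478}{303} = \frac{26993221}{658722}$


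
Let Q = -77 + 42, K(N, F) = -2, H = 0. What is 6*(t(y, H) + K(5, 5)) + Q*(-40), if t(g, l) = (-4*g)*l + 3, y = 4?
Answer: 1406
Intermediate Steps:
t(g, l) = 3 - 4*g*l (t(g, l) = -4*g*l + 3 = 3 - 4*g*l)
Q = -35
6*(t(y, H) + K(5, 5)) + Q*(-40) = 6*((3 - 4*4*0) - 2) - 35*(-40) = 6*((3 + 0) - 2) + 1400 = 6*(3 - 2) + 1400 = 6*1 + 1400 = 6 + 1400 = 1406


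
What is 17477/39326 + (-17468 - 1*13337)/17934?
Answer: -525764/412923 ≈ -1.2733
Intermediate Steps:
17477/39326 + (-17468 - 1*13337)/17934 = 17477*(1/39326) + (-17468 - 13337)*(1/17934) = 17477/39326 - 30805*1/17934 = 17477/39326 - 505/294 = -525764/412923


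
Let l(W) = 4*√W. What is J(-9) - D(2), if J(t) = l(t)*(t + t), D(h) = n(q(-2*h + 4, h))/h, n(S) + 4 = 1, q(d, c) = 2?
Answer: 3/2 - 216*I ≈ 1.5 - 216.0*I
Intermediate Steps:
n(S) = -3 (n(S) = -4 + 1 = -3)
D(h) = -3/h
J(t) = 8*t^(3/2) (J(t) = (4*√t)*(t + t) = (4*√t)*(2*t) = 8*t^(3/2))
J(-9) - D(2) = 8*(-9)^(3/2) - (-3)/2 = 8*(-27*I) - (-3)/2 = -216*I - 1*(-3/2) = -216*I + 3/2 = 3/2 - 216*I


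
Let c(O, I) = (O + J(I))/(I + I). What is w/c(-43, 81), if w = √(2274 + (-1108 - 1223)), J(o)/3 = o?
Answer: 81*I*√57/100 ≈ 6.1154*I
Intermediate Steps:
J(o) = 3*o
c(O, I) = (O + 3*I)/(2*I) (c(O, I) = (O + 3*I)/(I + I) = (O + 3*I)/((2*I)) = (O + 3*I)*(1/(2*I)) = (O + 3*I)/(2*I))
w = I*√57 (w = √(2274 - 2331) = √(-57) = I*√57 ≈ 7.5498*I)
w/c(-43, 81) = (I*√57)/(((½)*(-43 + 3*81)/81)) = (I*√57)/(((½)*(1/81)*(-43 + 243))) = (I*√57)/(((½)*(1/81)*200)) = (I*√57)/(100/81) = (I*√57)*(81/100) = 81*I*√57/100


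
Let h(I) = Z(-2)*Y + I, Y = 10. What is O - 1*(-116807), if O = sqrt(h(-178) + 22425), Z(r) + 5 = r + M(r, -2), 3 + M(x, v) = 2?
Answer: 116807 + 3*sqrt(2463) ≈ 1.1696e+5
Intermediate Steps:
M(x, v) = -1 (M(x, v) = -3 + 2 = -1)
Z(r) = -6 + r (Z(r) = -5 + (r - 1) = -5 + (-1 + r) = -6 + r)
h(I) = -80 + I (h(I) = (-6 - 2)*10 + I = -8*10 + I = -80 + I)
O = 3*sqrt(2463) (O = sqrt((-80 - 178) + 22425) = sqrt(-258 + 22425) = sqrt(22167) = 3*sqrt(2463) ≈ 148.89)
O - 1*(-116807) = 3*sqrt(2463) - 1*(-116807) = 3*sqrt(2463) + 116807 = 116807 + 3*sqrt(2463)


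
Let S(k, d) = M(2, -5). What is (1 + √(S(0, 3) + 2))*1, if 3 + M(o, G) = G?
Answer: 1 + I*√6 ≈ 1.0 + 2.4495*I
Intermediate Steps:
M(o, G) = -3 + G
S(k, d) = -8 (S(k, d) = -3 - 5 = -8)
(1 + √(S(0, 3) + 2))*1 = (1 + √(-8 + 2))*1 = (1 + √(-6))*1 = (1 + I*√6)*1 = 1 + I*√6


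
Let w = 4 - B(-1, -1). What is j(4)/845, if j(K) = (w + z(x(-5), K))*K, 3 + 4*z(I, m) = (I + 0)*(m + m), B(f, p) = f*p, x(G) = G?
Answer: -31/845 ≈ -0.036686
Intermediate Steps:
z(I, m) = -¾ + I*m/2 (z(I, m) = -¾ + ((I + 0)*(m + m))/4 = -¾ + (I*(2*m))/4 = -¾ + (2*I*m)/4 = -¾ + I*m/2)
w = 3 (w = 4 - (-1)*(-1) = 4 - 1*1 = 4 - 1 = 3)
j(K) = K*(9/4 - 5*K/2) (j(K) = (3 + (-¾ + (½)*(-5)*K))*K = (3 + (-¾ - 5*K/2))*K = (9/4 - 5*K/2)*K = K*(9/4 - 5*K/2))
j(4)/845 = ((¼)*4*(9 - 10*4))/845 = ((¼)*4*(9 - 40))*(1/845) = ((¼)*4*(-31))*(1/845) = -31*1/845 = -31/845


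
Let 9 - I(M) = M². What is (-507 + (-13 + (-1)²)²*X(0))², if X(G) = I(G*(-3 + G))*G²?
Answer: 257049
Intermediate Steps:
I(M) = 9 - M²
X(G) = G²*(9 - G²*(-3 + G)²) (X(G) = (9 - (G*(-3 + G))²)*G² = (9 - G²*(-3 + G)²)*G² = G²*(9 - G²*(-3 + G)²))
(-507 + (-13 + (-1)²)²*X(0))² = (-507 + (-13 + (-1)²)²*(0²*(9 - 1*0²*(-3 + 0)²)))² = (-507 + (-13 + 1)²*(0*(9 - 1*0*(-3)²)))² = (-507 + (-12)²*(0*(9 - 1*0*9)))² = (-507 + 144*(0*(9 + 0)))² = (-507 + 144*(0*9))² = (-507 + 144*0)² = (-507 + 0)² = (-507)² = 257049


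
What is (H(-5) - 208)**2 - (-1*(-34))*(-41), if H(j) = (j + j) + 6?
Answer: 46338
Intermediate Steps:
H(j) = 6 + 2*j (H(j) = 2*j + 6 = 6 + 2*j)
(H(-5) - 208)**2 - (-1*(-34))*(-41) = ((6 + 2*(-5)) - 208)**2 - (-1*(-34))*(-41) = ((6 - 10) - 208)**2 - 34*(-41) = (-4 - 208)**2 - 1*(-1394) = (-212)**2 + 1394 = 44944 + 1394 = 46338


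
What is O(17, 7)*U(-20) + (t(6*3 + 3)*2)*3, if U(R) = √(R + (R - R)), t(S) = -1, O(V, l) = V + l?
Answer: -6 + 48*I*√5 ≈ -6.0 + 107.33*I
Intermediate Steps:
U(R) = √R (U(R) = √(R + 0) = √R)
O(17, 7)*U(-20) + (t(6*3 + 3)*2)*3 = (17 + 7)*√(-20) - 1*2*3 = 24*(2*I*√5) - 2*3 = 48*I*√5 - 6 = -6 + 48*I*√5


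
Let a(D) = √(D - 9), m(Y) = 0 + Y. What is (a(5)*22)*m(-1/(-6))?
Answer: 22*I/3 ≈ 7.3333*I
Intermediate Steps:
m(Y) = Y
a(D) = √(-9 + D)
(a(5)*22)*m(-1/(-6)) = (√(-9 + 5)*22)*(-1/(-6)) = (√(-4)*22)*(-1*(-⅙)) = ((2*I)*22)*(⅙) = (44*I)*(⅙) = 22*I/3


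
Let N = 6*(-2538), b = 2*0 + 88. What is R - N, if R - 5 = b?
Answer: 15321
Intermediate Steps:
b = 88 (b = 0 + 88 = 88)
N = -15228
R = 93 (R = 5 + 88 = 93)
R - N = 93 - 1*(-15228) = 93 + 15228 = 15321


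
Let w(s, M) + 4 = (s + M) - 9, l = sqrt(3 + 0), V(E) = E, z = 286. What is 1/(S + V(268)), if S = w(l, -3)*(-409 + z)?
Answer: 2236/4954309 + 123*sqrt(3)/4954309 ≈ 0.00049433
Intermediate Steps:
l = sqrt(3) ≈ 1.7320
w(s, M) = -13 + M + s (w(s, M) = -4 + ((s + M) - 9) = -4 + ((M + s) - 9) = -4 + (-9 + M + s) = -13 + M + s)
S = 1968 - 123*sqrt(3) (S = (-13 - 3 + sqrt(3))*(-409 + 286) = (-16 + sqrt(3))*(-123) = 1968 - 123*sqrt(3) ≈ 1755.0)
1/(S + V(268)) = 1/((1968 - 123*sqrt(3)) + 268) = 1/(2236 - 123*sqrt(3))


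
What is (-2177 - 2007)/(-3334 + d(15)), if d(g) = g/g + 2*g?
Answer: 4184/3303 ≈ 1.2667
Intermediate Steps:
d(g) = 1 + 2*g
(-2177 - 2007)/(-3334 + d(15)) = (-2177 - 2007)/(-3334 + (1 + 2*15)) = -4184/(-3334 + (1 + 30)) = -4184/(-3334 + 31) = -4184/(-3303) = -4184*(-1/3303) = 4184/3303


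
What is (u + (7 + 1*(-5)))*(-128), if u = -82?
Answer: 10240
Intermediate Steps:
(u + (7 + 1*(-5)))*(-128) = (-82 + (7 + 1*(-5)))*(-128) = (-82 + (7 - 5))*(-128) = (-82 + 2)*(-128) = -80*(-128) = 10240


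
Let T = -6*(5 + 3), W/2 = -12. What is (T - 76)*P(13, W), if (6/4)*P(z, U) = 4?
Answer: -992/3 ≈ -330.67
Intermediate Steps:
W = -24 (W = 2*(-12) = -24)
P(z, U) = 8/3 (P(z, U) = (⅔)*4 = 8/3)
T = -48 (T = -6*8 = -48)
(T - 76)*P(13, W) = (-48 - 76)*(8/3) = -124*8/3 = -992/3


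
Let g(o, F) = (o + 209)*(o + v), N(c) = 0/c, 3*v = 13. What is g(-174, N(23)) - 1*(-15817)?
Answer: 29636/3 ≈ 9878.7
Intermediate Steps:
v = 13/3 (v = (⅓)*13 = 13/3 ≈ 4.3333)
N(c) = 0
g(o, F) = (209 + o)*(13/3 + o) (g(o, F) = (o + 209)*(o + 13/3) = (209 + o)*(13/3 + o))
g(-174, N(23)) - 1*(-15817) = (2717/3 + (-174)² + (640/3)*(-174)) - 1*(-15817) = (2717/3 + 30276 - 37120) + 15817 = -17815/3 + 15817 = 29636/3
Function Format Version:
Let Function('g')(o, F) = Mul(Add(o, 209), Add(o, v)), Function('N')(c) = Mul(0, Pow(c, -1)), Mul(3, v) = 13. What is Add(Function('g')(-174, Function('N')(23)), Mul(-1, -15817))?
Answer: Rational(29636, 3) ≈ 9878.7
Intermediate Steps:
v = Rational(13, 3) (v = Mul(Rational(1, 3), 13) = Rational(13, 3) ≈ 4.3333)
Function('N')(c) = 0
Function('g')(o, F) = Mul(Add(209, o), Add(Rational(13, 3), o)) (Function('g')(o, F) = Mul(Add(o, 209), Add(o, Rational(13, 3))) = Mul(Add(209, o), Add(Rational(13, 3), o)))
Add(Function('g')(-174, Function('N')(23)), Mul(-1, -15817)) = Add(Add(Rational(2717, 3), Pow(-174, 2), Mul(Rational(640, 3), -174)), Mul(-1, -15817)) = Add(Add(Rational(2717, 3), 30276, -37120), 15817) = Add(Rational(-17815, 3), 15817) = Rational(29636, 3)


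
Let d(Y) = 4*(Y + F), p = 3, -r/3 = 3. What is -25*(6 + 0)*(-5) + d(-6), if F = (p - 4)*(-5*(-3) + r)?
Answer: 702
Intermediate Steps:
r = -9 (r = -3*3 = -9)
F = -6 (F = (3 - 4)*(-5*(-3) - 9) = -(15 - 9) = -1*6 = -6)
d(Y) = -24 + 4*Y (d(Y) = 4*(Y - 6) = 4*(-6 + Y) = -24 + 4*Y)
-25*(6 + 0)*(-5) + d(-6) = -25*(6 + 0)*(-5) + (-24 + 4*(-6)) = -150*(-5) + (-24 - 24) = -25*(-30) - 48 = 750 - 48 = 702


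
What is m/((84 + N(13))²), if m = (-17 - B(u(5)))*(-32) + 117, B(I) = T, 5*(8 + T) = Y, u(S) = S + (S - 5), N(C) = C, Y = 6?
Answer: 2217/47045 ≈ 0.047125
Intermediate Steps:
u(S) = -5 + 2*S (u(S) = S + (-5 + S) = -5 + 2*S)
T = -34/5 (T = -8 + (⅕)*6 = -8 + 6/5 = -34/5 ≈ -6.8000)
B(I) = -34/5
m = 2217/5 (m = (-17 - 1*(-34/5))*(-32) + 117 = (-17 + 34/5)*(-32) + 117 = -51/5*(-32) + 117 = 1632/5 + 117 = 2217/5 ≈ 443.40)
m/((84 + N(13))²) = 2217/(5*((84 + 13)²)) = 2217/(5*(97²)) = (2217/5)/9409 = (2217/5)*(1/9409) = 2217/47045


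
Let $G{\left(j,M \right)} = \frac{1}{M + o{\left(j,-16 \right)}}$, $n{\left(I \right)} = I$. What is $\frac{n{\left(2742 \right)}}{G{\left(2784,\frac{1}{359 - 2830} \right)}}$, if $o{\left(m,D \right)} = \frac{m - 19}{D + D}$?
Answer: $- \frac{9367147737}{39536} \approx -2.3693 \cdot 10^{5}$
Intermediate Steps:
$o{\left(m,D \right)} = \frac{-19 + m}{2 D}$
$G{\left(j,M \right)} = \frac{1}{\frac{19}{32} + M - \frac{j}{32}}$ ($G{\left(j,M \right)} = \frac{1}{M + \frac{-19 + j}{2 \left(-16\right)}} = \frac{1}{M + \frac{1}{2} \left(- \frac{1}{16}\right) \left(-19 + j\right)} = \frac{1}{M - \left(- \frac{19}{32} + \frac{j}{32}\right)} = \frac{1}{\frac{19}{32} + M - \frac{j}{32}}$)
$\frac{n{\left(2742 \right)}}{G{\left(2784,\frac{1}{359 - 2830} \right)}} = \frac{2742}{32 \frac{1}{19 - 2784 + \frac{32}{359 - 2830}}} = \frac{2742}{32 \frac{1}{19 - 2784 + \frac{32}{-2471}}} = \frac{2742}{32 \frac{1}{19 - 2784 + 32 \left(- \frac{1}{2471}\right)}} = \frac{2742}{32 \frac{1}{19 - 2784 - \frac{32}{2471}}} = \frac{2742}{32 \frac{1}{- \frac{6832347}{2471}}} = \frac{2742}{32 \left(- \frac{2471}{6832347}\right)} = \frac{2742}{- \frac{79072}{6832347}} = 2742 \left(- \frac{6832347}{79072}\right) = - \frac{9367147737}{39536}$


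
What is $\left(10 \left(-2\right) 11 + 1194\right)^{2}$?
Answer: $948676$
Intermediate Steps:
$\left(10 \left(-2\right) 11 + 1194\right)^{2} = \left(\left(-20\right) 11 + 1194\right)^{2} = \left(-220 + 1194\right)^{2} = 974^{2} = 948676$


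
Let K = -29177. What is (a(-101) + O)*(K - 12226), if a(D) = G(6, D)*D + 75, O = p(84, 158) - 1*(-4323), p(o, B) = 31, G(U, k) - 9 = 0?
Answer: -145738560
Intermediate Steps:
G(U, k) = 9 (G(U, k) = 9 + 0 = 9)
O = 4354 (O = 31 - 1*(-4323) = 31 + 4323 = 4354)
a(D) = 75 + 9*D (a(D) = 9*D + 75 = 75 + 9*D)
(a(-101) + O)*(K - 12226) = ((75 + 9*(-101)) + 4354)*(-29177 - 12226) = ((75 - 909) + 4354)*(-41403) = (-834 + 4354)*(-41403) = 3520*(-41403) = -145738560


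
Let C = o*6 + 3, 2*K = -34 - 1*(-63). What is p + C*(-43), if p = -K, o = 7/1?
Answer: -3899/2 ≈ -1949.5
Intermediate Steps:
o = 7 (o = 7*1 = 7)
K = 29/2 (K = (-34 - 1*(-63))/2 = (-34 + 63)/2 = (1/2)*29 = 29/2 ≈ 14.500)
p = -29/2 (p = -1*29/2 = -29/2 ≈ -14.500)
C = 45 (C = 7*6 + 3 = 42 + 3 = 45)
p + C*(-43) = -29/2 + 45*(-43) = -29/2 - 1935 = -3899/2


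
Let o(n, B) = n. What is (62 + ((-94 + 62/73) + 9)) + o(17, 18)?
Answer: -376/73 ≈ -5.1507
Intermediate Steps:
(62 + ((-94 + 62/73) + 9)) + o(17, 18) = (62 + ((-94 + 62/73) + 9)) + 17 = (62 + (-6800/73 + 9)) + 17 = (62 - 6143/73) + 17 = -1617/73 + 17 = -376/73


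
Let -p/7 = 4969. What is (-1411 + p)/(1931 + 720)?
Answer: -36194/2651 ≈ -13.653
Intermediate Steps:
p = -34783 (p = -7*4969 = -34783)
(-1411 + p)/(1931 + 720) = (-1411 - 34783)/(1931 + 720) = -36194/2651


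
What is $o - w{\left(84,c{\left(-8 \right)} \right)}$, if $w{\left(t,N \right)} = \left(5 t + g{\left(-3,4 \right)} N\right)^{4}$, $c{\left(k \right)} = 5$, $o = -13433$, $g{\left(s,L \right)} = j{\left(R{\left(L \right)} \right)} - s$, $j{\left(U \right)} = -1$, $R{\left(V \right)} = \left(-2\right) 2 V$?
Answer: $-34188023433$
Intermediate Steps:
$R{\left(V \right)} = - 4 V$
$g{\left(s,L \right)} = -1 - s$
$w{\left(t,N \right)} = \left(2 N + 5 t\right)^{4}$ ($w{\left(t,N \right)} = \left(5 t + \left(-1 - -3\right) N\right)^{4} = \left(5 t + \left(-1 + 3\right) N\right)^{4} = \left(5 t + 2 N\right)^{4} = \left(2 N + 5 t\right)^{4}$)
$o - w{\left(84,c{\left(-8 \right)} \right)} = -13433 - \left(2 \cdot 5 + 5 \cdot 84\right)^{4} = -13433 - \left(10 + 420\right)^{4} = -13433 - 430^{4} = -13433 - 34188010000 = -34188023433$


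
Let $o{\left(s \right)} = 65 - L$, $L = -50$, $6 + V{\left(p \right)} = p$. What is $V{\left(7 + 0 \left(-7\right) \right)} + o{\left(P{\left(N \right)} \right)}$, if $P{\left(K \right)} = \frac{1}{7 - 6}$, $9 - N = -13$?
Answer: $116$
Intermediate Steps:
$V{\left(p \right)} = -6 + p$
$N = 22$ ($N = 9 - -13 = 9 + 13 = 22$)
$P{\left(K \right)} = 1$ ($P{\left(K \right)} = 1^{-1} = 1$)
$o{\left(s \right)} = 115$ ($o{\left(s \right)} = 65 - -50 = 65 + 50 = 115$)
$V{\left(7 + 0 \left(-7\right) \right)} + o{\left(P{\left(N \right)} \right)} = \left(-6 + \left(7 + 0 \left(-7\right)\right)\right) + 115 = \left(-6 + \left(7 + 0\right)\right) + 115 = \left(-6 + 7\right) + 115 = 1 + 115 = 116$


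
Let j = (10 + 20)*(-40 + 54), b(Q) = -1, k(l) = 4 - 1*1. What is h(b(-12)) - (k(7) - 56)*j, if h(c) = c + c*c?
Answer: 22260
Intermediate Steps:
k(l) = 3 (k(l) = 4 - 1 = 3)
h(c) = c + c²
j = 420 (j = 30*14 = 420)
h(b(-12)) - (k(7) - 56)*j = -(1 - 1) - (3 - 56)*420 = -1*0 - (-53)*420 = 0 - 1*(-22260) = 0 + 22260 = 22260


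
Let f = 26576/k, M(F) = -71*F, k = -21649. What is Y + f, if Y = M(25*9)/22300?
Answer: -37539503/19310908 ≈ -1.9440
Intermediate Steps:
Y = -639/892 (Y = -1775*9/22300 = -71*225*(1/22300) = -15975*1/22300 = -639/892 ≈ -0.71637)
f = -26576/21649 (f = 26576/(-21649) = 26576*(-1/21649) = -26576/21649 ≈ -1.2276)
Y + f = -639/892 - 26576/21649 = -37539503/19310908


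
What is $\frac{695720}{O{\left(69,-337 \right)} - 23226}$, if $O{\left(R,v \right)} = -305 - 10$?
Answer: $- \frac{695720}{23541} \approx -29.554$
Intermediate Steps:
$O{\left(R,v \right)} = -315$ ($O{\left(R,v \right)} = -305 - 10 = -315$)
$\frac{695720}{O{\left(69,-337 \right)} - 23226} = \frac{695720}{-315 - 23226} = \frac{695720}{-23541} = 695720 \left(- \frac{1}{23541}\right) = - \frac{695720}{23541}$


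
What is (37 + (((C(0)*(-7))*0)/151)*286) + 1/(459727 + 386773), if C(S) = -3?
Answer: 31320501/846500 ≈ 37.000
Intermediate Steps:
(37 + (((C(0)*(-7))*0)/151)*286) + 1/(459727 + 386773) = (37 + ((-3*(-7)*0)/151)*286) + 1/(459727 + 386773) = (37 + ((21*0)*(1/151))*286) + 1/846500 = (37 + (0*(1/151))*286) + 1/846500 = (37 + 0*286) + 1/846500 = (37 + 0) + 1/846500 = 37 + 1/846500 = 31320501/846500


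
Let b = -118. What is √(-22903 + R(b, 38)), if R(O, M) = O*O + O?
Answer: I*√9097 ≈ 95.378*I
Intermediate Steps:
R(O, M) = O + O² (R(O, M) = O² + O = O + O²)
√(-22903 + R(b, 38)) = √(-22903 - 118*(1 - 118)) = √(-22903 - 118*(-117)) = √(-22903 + 13806) = √(-9097) = I*√9097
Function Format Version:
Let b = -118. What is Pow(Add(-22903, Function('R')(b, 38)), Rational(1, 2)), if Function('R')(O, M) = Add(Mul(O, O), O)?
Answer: Mul(I, Pow(9097, Rational(1, 2))) ≈ Mul(95.378, I)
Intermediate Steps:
Function('R')(O, M) = Add(O, Pow(O, 2)) (Function('R')(O, M) = Add(Pow(O, 2), O) = Add(O, Pow(O, 2)))
Pow(Add(-22903, Function('R')(b, 38)), Rational(1, 2)) = Pow(Add(-22903, Mul(-118, Add(1, -118))), Rational(1, 2)) = Pow(Add(-22903, Mul(-118, -117)), Rational(1, 2)) = Pow(Add(-22903, 13806), Rational(1, 2)) = Pow(-9097, Rational(1, 2)) = Mul(I, Pow(9097, Rational(1, 2)))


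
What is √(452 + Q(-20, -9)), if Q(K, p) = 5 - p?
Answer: √466 ≈ 21.587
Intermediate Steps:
√(452 + Q(-20, -9)) = √(452 + (5 - 1*(-9))) = √(452 + (5 + 9)) = √(452 + 14) = √466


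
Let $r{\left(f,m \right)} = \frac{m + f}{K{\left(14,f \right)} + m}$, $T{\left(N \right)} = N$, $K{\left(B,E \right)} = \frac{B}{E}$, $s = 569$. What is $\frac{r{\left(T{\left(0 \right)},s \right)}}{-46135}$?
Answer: $0$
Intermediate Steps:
$r{\left(f,m \right)} = \frac{f + m}{m + \frac{14}{f}}$ ($r{\left(f,m \right)} = \frac{m + f}{\frac{14}{f} + m} = \frac{f + m}{m + \frac{14}{f}}$)
$\frac{r{\left(T{\left(0 \right)},s \right)}}{-46135} = \frac{0 \frac{1}{14 + 0 \cdot 569} \left(0 + 569\right)}{-46135} = 0 \frac{1}{14 + 0} \cdot 569 \left(- \frac{1}{46135}\right) = 0 \cdot \frac{1}{14} \cdot 569 \left(- \frac{1}{46135}\right) = 0 \left(- \frac{1}{46135}\right) = 0$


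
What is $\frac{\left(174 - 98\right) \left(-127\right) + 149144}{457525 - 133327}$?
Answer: $\frac{69746}{162099} \approx 0.43027$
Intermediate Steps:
$\frac{\left(174 - 98\right) \left(-127\right) + 149144}{457525 - 133327} = \frac{76 \left(-127\right) + 149144}{324198} = \left(-9652 + 149144\right) \frac{1}{324198} = 139492 \cdot \frac{1}{324198} = \frac{69746}{162099}$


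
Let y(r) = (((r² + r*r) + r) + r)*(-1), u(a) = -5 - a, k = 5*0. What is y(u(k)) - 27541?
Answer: -27581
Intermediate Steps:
k = 0
y(r) = -2*r - 2*r² (y(r) = (((r² + r²) + r) + r)*(-1) = ((2*r² + r) + r)*(-1) = ((r + 2*r²) + r)*(-1) = (2*r + 2*r²)*(-1) = -2*r - 2*r²)
y(u(k)) - 27541 = -2*(-5 - 1*0)*(1 + (-5 - 1*0)) - 27541 = -2*(-5 + 0)*(1 + (-5 + 0)) - 27541 = -2*(-5)*(1 - 5) - 27541 = -2*(-5)*(-4) - 27541 = -40 - 27541 = -27581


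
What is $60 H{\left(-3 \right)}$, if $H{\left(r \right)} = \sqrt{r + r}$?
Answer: $60 i \sqrt{6} \approx 146.97 i$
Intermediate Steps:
$H{\left(r \right)} = \sqrt{2} \sqrt{r}$ ($H{\left(r \right)} = \sqrt{2 r} = \sqrt{2} \sqrt{r}$)
$60 H{\left(-3 \right)} = 60 \sqrt{2} \sqrt{-3} = 60 \sqrt{2} i \sqrt{3} = 60 i \sqrt{6}$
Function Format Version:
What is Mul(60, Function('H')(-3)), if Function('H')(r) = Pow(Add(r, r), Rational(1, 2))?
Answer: Mul(60, I, Pow(6, Rational(1, 2))) ≈ Mul(146.97, I)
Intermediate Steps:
Function('H')(r) = Mul(Pow(2, Rational(1, 2)), Pow(r, Rational(1, 2))) (Function('H')(r) = Pow(Mul(2, r), Rational(1, 2)) = Mul(Pow(2, Rational(1, 2)), Pow(r, Rational(1, 2))))
Mul(60, Function('H')(-3)) = Mul(60, Mul(Pow(2, Rational(1, 2)), Pow(-3, Rational(1, 2)))) = Mul(60, Mul(Pow(2, Rational(1, 2)), Mul(I, Pow(3, Rational(1, 2))))) = Mul(60, Mul(I, Pow(6, Rational(1, 2)))) = Mul(60, I, Pow(6, Rational(1, 2)))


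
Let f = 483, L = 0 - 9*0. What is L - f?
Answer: -483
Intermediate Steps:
L = 0 (L = 0 + 0 = 0)
L - f = 0 - 1*483 = 0 - 483 = -483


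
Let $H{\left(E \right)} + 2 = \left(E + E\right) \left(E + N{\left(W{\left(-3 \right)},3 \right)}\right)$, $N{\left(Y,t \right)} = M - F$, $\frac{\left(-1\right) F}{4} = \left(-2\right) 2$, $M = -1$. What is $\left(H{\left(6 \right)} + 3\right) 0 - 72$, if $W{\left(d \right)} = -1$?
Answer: $-72$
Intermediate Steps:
$F = 16$ ($F = - 4 \left(\left(-2\right) 2\right) = \left(-4\right) \left(-4\right) = 16$)
$N{\left(Y,t \right)} = -17$ ($N{\left(Y,t \right)} = -1 - 16 = -17$)
$H{\left(E \right)} = -2 + 2 E \left(-17 + E\right)$ ($H{\left(E \right)} = -2 + \left(E + E\right) \left(E - 17\right) = -2 + 2 E \left(-17 + E\right)$)
$\left(H{\left(6 \right)} + 3\right) 0 - 72 = \left(\left(-2 - 204 + 2 \cdot 6^{2}\right) + 3\right) 0 - 72 = \left(\left(-2 - 204 + 2 \cdot 36\right) + 3\right) 0 - 72 = \left(\left(-2 - 204 + 72\right) + 3\right) 0 - 72 = \left(-134 + 3\right) 0 - 72 = \left(-131\right) 0 - 72 = 0 - 72 = -72$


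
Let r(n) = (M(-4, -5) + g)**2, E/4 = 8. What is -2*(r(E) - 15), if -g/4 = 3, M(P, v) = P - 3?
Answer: -692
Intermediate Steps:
E = 32 (E = 4*8 = 32)
M(P, v) = -3 + P
g = -12 (g = -4*3 = -12)
r(n) = 361 (r(n) = ((-3 - 4) - 12)**2 = (-7 - 12)**2 = (-19)**2 = 361)
-2*(r(E) - 15) = -2*(361 - 15) = -2*346 = -692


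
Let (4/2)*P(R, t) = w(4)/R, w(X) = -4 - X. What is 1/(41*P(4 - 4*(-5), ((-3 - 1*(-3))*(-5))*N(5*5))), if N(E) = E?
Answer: -6/41 ≈ -0.14634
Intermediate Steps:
P(R, t) = -4/R (P(R, t) = ((-4 - 1*4)/R)/2 = ((-4 - 4)/R)/2 = (-8/R)/2 = -4/R)
1/(41*P(4 - 4*(-5), ((-3 - 1*(-3))*(-5))*N(5*5))) = 1/(41*(-4/(4 - 4*(-5)))) = 1/(41*(-4/(4 + 20))) = 1/(41*(-4/24)) = 1/(41*(-4*1/24)) = 1/(41*(-⅙)) = 1/(-41/6) = -6/41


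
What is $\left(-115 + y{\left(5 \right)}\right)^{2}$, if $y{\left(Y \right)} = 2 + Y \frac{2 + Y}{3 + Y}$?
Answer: $\frac{755161}{64} \approx 11799.0$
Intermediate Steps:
$y{\left(Y \right)} = 2 + \frac{Y \left(2 + Y\right)}{3 + Y}$ ($y{\left(Y \right)} = 2 + Y \frac{2 + Y}{3 + Y} = 2 + \frac{Y \left(2 + Y\right)}{3 + Y}$)
$\left(-115 + y{\left(5 \right)}\right)^{2} = \left(-115 + \frac{6 + 5^{2} + 4 \cdot 5}{3 + 5}\right)^{2} = \left(-115 + \frac{6 + 25 + 20}{8}\right)^{2} = \left(-115 + \frac{1}{8} \cdot 51\right)^{2} = \left(-115 + \frac{51}{8}\right)^{2} = \left(- \frac{869}{8}\right)^{2} = \frac{755161}{64}$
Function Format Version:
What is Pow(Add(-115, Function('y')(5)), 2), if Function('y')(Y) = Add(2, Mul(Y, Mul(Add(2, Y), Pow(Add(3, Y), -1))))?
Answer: Rational(755161, 64) ≈ 11799.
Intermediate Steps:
Function('y')(Y) = Add(2, Mul(Y, Pow(Add(3, Y), -1), Add(2, Y))) (Function('y')(Y) = Add(2, Mul(Y, Mul(Pow(Add(3, Y), -1), Add(2, Y)))) = Add(2, Mul(Y, Pow(Add(3, Y), -1), Add(2, Y))))
Pow(Add(-115, Function('y')(5)), 2) = Pow(Add(-115, Mul(Pow(Add(3, 5), -1), Add(6, Pow(5, 2), Mul(4, 5)))), 2) = Pow(Add(-115, Mul(Pow(8, -1), Add(6, 25, 20))), 2) = Pow(Add(-115, Mul(Rational(1, 8), 51)), 2) = Pow(Add(-115, Rational(51, 8)), 2) = Pow(Rational(-869, 8), 2) = Rational(755161, 64)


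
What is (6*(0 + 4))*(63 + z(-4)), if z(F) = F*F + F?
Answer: 1800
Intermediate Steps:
z(F) = F + F² (z(F) = F² + F = F + F²)
(6*(0 + 4))*(63 + z(-4)) = (6*(0 + 4))*(63 - 4*(1 - 4)) = (6*4)*(63 - 4*(-3)) = 24*(63 + 12) = 24*75 = 1800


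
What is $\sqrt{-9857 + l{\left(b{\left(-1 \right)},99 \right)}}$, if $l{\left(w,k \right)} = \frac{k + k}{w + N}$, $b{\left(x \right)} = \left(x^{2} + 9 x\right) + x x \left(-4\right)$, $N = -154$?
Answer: $\frac{i \sqrt{67913090}}{83} \approx 99.288 i$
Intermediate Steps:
$b{\left(x \right)} = - 3 x^{2} + 9 x$ ($b{\left(x \right)} = \left(x^{2} + 9 x\right) + x^{2} \left(-4\right) = \left(x^{2} + 9 x\right) - 4 x^{2} = - 3 x^{2} + 9 x$)
$l{\left(w,k \right)} = \frac{2 k}{-154 + w}$ ($l{\left(w,k \right)} = \frac{k + k}{w - 154} = \frac{2 k}{-154 + w}$)
$\sqrt{-9857 + l{\left(b{\left(-1 \right)},99 \right)}} = \sqrt{-9857 + 2 \cdot 99 \frac{1}{-154 + 3 \left(-1\right) \left(3 - -1\right)}} = \sqrt{-9857 + 2 \cdot 99 \frac{1}{-154 + 3 \left(-1\right) \left(3 + 1\right)}} = \sqrt{-9857 + 2 \cdot 99 \frac{1}{-154 + 3 \left(-1\right) 4}} = \sqrt{-9857 + 2 \cdot 99 \frac{1}{-154 - 12}} = \sqrt{-9857 + 2 \cdot 99 \frac{1}{-166}} = \sqrt{-9857 + 2 \cdot 99 \left(- \frac{1}{166}\right)} = \sqrt{-9857 - \frac{99}{83}} = \sqrt{- \frac{818230}{83}} = \frac{i \sqrt{67913090}}{83}$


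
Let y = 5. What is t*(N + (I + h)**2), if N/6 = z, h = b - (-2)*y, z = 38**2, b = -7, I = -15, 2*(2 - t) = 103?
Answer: -435996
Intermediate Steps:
t = -99/2 (t = 2 - 1/2*103 = 2 - 103/2 = -99/2 ≈ -49.500)
z = 1444
h = 3 (h = -7 - (-2)*5 = -7 - 1*(-10) = -7 + 10 = 3)
N = 8664 (N = 6*1444 = 8664)
t*(N + (I + h)**2) = -99*(8664 + (-15 + 3)**2)/2 = -99*(8664 + (-12)**2)/2 = -99*(8664 + 144)/2 = -99/2*8808 = -435996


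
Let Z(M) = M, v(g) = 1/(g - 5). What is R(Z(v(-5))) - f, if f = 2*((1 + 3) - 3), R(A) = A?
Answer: -21/10 ≈ -2.1000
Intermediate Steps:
v(g) = 1/(-5 + g)
f = 2 (f = 2*(4 - 3) = 2*1 = 2)
R(Z(v(-5))) - f = 1/(-5 - 5) - 1*2 = 1/(-10) - 2 = -1/10 - 2 = -21/10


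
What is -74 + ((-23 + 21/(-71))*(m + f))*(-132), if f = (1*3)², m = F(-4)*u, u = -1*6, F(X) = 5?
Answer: -4590142/71 ≈ -64650.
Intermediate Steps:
u = -6
m = -30 (m = 5*(-6) = -30)
f = 9 (f = 3² = 9)
-74 + ((-23 + 21/(-71))*(m + f))*(-132) = -74 + ((-23 + 21/(-71))*(-30 + 9))*(-132) = -74 + ((-23 + 21*(-1/71))*(-21))*(-132) = -74 + ((-23 - 21/71)*(-21))*(-132) = -74 - 1654/71*(-21)*(-132) = -74 + (34734/71)*(-132) = -74 - 4584888/71 = -4590142/71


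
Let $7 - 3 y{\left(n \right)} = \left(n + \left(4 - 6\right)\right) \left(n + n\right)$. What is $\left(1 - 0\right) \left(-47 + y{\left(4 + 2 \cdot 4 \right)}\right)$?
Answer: $- \frac{374}{3} \approx -124.67$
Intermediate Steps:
$y{\left(n \right)} = \frac{7}{3} - \frac{2 n \left(-2 + n\right)}{3}$ ($y{\left(n \right)} = \frac{7}{3} - \frac{\left(n + \left(4 - 6\right)\right) \left(n + n\right)}{3} = \frac{7}{3} - \frac{\left(n + \left(4 - 6\right)\right) 2 n}{3} = \frac{7}{3} - \frac{\left(n - 2\right) 2 n}{3} = \frac{7}{3} - \frac{\left(-2 + n\right) 2 n}{3} = \frac{7}{3} - \frac{2 n \left(-2 + n\right)}{3}$)
$\left(1 - 0\right) \left(-47 + y{\left(4 + 2 \cdot 4 \right)}\right) = \left(1 - 0\right) \left(-47 + \left(\frac{7}{3} - \frac{2 \left(4 + 2 \cdot 4\right)^{2}}{3} + \frac{4 \left(4 + 2 \cdot 4\right)}{3}\right)\right) = \left(1 + 0\right) \left(-47 + \left(\frac{7}{3} - \frac{2 \left(4 + 8\right)^{2}}{3} + \frac{4 \left(4 + 8\right)}{3}\right)\right) = 1 \left(-47 + \left(\frac{7}{3} - \frac{2 \cdot 12^{2}}{3} + \frac{4}{3} \cdot 12\right)\right) = 1 \left(-47 + \left(\frac{7}{3} - 96 + 16\right)\right) = 1 \left(-47 - \frac{233}{3}\right) = 1 \left(- \frac{374}{3}\right) = - \frac{374}{3}$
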